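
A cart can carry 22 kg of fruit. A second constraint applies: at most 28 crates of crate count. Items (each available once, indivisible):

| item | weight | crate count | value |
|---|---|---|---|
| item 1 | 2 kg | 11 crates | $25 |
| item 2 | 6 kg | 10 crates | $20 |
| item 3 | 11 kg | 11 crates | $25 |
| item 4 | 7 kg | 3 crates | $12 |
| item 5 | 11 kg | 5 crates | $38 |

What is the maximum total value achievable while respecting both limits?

Feasible sets respecting both limits:
- item 1+item 2+item 5: weight 19, crate count 26, value 83
- item 1+item 4+item 5: weight 20, crate count 19, value 75
- item 1+item 5: weight 13, crate count 16, value 63
Best: $83.

$83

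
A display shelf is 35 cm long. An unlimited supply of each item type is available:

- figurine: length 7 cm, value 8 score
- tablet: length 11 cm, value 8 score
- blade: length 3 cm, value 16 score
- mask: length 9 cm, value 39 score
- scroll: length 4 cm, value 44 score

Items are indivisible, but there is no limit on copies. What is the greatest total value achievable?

368 score

Best value-per-unit is scroll at 44/4; filling with it alone gives 8×44 = 352.
Optimal mix: 1×blade + 8×scroll → length 35, value 368.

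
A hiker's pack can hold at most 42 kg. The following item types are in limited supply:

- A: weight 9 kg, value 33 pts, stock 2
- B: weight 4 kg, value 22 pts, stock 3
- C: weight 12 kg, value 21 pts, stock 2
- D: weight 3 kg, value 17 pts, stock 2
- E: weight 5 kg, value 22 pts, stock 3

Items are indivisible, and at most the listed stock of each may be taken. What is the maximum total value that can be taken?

199 pts

Best selections within weight 42 and stock limits:
- 1×A + 3×B + 2×D + 3×E: weight 42, value 199
- 2×A + 3×B + 2×D + 1×E: weight 41, value 188
Best: 199 pts.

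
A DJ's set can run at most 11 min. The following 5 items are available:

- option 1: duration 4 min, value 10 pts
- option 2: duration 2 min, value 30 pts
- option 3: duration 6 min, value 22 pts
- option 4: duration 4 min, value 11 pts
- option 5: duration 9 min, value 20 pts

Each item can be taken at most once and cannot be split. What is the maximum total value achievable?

This is a 0/1 knapsack; check combinations near the capacity.
- option 2+option 3: duration 2+6=8, value 30+22=52
- option 1+option 2+option 4: duration 4+2+4=10, value 10+30+11=51
- option 2+option 5: duration 2+9=11, value 30+20=50
- option 2+option 4: duration 2+4=6, value 30+11=41
Best: 52 pts.

52 pts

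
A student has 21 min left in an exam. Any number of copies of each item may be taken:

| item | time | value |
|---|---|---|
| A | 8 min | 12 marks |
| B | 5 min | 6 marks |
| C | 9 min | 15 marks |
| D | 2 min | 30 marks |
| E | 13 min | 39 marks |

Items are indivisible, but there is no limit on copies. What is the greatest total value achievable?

300 marks

Best value-per-unit is D at 30/2, and filling with it alone uses time 10×2=20. No mix of the others beats 10×30 = 300.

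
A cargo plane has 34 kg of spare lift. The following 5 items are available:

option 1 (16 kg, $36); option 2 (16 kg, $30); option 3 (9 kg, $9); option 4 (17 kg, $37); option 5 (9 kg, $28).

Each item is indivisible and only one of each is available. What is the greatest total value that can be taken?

Check high-value combinations within 34 kg:
- option 1+option 4: weight 16+17=33, value 36+37=73
- option 1+option 3+option 5: weight 16+9+9=34, value 36+9+28=73
- option 2+option 4: weight 16+17=33, value 30+37=67
- option 2+option 3+option 5: weight 16+9+9=34, value 30+9+28=67
- option 1+option 2: weight 16+16=32, value 36+30=66
Best: $73.

$73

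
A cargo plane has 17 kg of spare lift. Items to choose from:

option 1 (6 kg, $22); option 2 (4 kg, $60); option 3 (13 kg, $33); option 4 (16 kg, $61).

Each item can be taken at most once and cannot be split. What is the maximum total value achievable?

Check high-value combinations within 17 kg:
- option 2+option 3: weight 4+13=17, value 60+33=93
- option 1+option 2: weight 6+4=10, value 22+60=82
- option 4: weight 16, value 61
- option 2: weight 4, value 60
Best: $93.

$93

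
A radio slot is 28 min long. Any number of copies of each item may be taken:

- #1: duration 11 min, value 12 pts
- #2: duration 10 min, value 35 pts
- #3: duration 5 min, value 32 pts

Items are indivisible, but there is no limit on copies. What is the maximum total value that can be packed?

160 pts

Best value-per-unit is #3 at 32/5, and filling with it alone uses duration 5×5=25. No mix of the others beats 5×32 = 160.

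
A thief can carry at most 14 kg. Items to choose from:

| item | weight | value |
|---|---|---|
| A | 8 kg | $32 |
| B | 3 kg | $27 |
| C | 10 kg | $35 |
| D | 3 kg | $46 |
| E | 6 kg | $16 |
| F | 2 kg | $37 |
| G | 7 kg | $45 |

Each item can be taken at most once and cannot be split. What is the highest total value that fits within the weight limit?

$128

This is a 0/1 knapsack; check combinations near the capacity.
- D+F+G: weight 3+2+7=12, value 46+37+45=128
- B+D+E+F: weight 3+3+6+2=14, value 27+46+16+37=126
- B+D+G: weight 3+3+7=13, value 27+46+45=118
- A+D+F: weight 8+3+2=13, value 32+46+37=115
Best: $128.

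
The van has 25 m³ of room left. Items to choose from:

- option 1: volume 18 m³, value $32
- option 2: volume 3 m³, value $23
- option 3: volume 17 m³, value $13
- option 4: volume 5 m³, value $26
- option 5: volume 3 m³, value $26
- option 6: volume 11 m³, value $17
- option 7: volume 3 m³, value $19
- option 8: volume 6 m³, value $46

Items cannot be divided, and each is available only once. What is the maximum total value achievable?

$140

Check high-value combinations within 25 m³:
- option 2+option 4+option 5+option 7+option 8: volume 3+5+3+3+6=20, value 23+26+26+19+46=140
- option 2+option 4+option 5+option 8: volume 3+5+3+6=17, value 23+26+26+46=121
- option 4+option 5+option 7+option 8: volume 5+3+3+6=17, value 26+26+19+46=117
- option 4+option 5+option 6+option 8: volume 5+3+11+6=25, value 26+26+17+46=115
Best: $140.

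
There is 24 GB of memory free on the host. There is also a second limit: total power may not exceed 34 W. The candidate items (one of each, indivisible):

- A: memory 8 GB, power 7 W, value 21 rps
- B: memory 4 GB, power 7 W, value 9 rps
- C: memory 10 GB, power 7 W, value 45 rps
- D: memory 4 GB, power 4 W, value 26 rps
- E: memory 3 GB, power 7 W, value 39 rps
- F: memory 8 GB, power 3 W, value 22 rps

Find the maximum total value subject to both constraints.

Feasible sets respecting both limits:
- B+C+D+E: memory 21, power 25, value 119
- C+D+E: memory 17, power 18, value 110
- A+D+E+F: memory 23, power 21, value 108
Best: 119 rps.

119 rps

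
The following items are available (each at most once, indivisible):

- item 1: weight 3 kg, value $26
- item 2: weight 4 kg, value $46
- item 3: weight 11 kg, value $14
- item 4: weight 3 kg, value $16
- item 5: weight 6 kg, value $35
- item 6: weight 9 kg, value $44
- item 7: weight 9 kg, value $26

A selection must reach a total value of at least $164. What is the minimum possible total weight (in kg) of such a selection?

25

Subsets with value ≥ 164, sorted by total weight:
- item 1+item 2+item 4+item 5+item 6: weight 25, value 167
- item 1+item 2+item 5+item 6+item 7: weight 31, value 177
Minimum weight: 25 kg.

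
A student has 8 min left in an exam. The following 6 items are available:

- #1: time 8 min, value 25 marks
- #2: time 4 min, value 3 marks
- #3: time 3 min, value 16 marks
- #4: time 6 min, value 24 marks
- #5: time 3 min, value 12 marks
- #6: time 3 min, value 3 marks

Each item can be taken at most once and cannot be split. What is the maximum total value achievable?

28 marks

Check high-value combinations within 8 min:
- #3+#5: time 3+3=6, value 16+12=28
- #1: time 8, value 25
- #4: time 6, value 24
Best: 28 marks.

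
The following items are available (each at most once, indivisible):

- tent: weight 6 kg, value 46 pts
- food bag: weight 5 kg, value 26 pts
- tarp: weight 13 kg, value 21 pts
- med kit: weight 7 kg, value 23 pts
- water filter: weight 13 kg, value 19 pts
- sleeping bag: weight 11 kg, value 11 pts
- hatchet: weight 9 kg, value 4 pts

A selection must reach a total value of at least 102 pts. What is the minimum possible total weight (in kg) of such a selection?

Subsets with value ≥ 102, sorted by total weight:
- tent+food bag+med kit+sleeping bag: weight 29, value 106
- tent+food bag+tarp+med kit: weight 31, value 116
Minimum weight: 29 kg.

29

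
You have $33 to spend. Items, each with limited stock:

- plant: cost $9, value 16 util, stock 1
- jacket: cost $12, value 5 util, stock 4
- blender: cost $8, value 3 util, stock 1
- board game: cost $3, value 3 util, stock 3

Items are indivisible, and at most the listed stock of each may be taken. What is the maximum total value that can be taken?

30 util

Top feasible selections:
- 1×plant + 1×jacket + 3×board game: cost 30, value 30
- 1×plant + 1×blender + 3×board game: cost 26, value 28
- 1×plant + 1×jacket + 2×board game: cost 27, value 27
Best: 30 util.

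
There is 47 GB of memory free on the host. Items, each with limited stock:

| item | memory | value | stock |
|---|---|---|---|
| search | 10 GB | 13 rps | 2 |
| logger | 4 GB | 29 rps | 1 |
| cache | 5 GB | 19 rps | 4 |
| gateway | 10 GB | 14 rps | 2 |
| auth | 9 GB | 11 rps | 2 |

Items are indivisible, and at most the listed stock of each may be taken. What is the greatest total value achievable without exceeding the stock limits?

Top feasible selections:
- 1×logger + 4×cache + 2×gateway: memory 44, value 133
- 1×search + 1×logger + 4×cache + 1×gateway: memory 44, value 132
- 2×search + 1×logger + 4×cache: memory 44, value 131
Best: 133 rps.

133 rps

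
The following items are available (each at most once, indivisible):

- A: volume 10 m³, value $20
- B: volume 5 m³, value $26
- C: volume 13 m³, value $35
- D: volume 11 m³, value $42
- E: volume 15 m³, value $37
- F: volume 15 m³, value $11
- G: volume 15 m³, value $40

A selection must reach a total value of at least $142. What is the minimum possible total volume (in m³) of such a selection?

Subsets with value ≥ 142, sorted by total volume:
- B+C+D+G: volume 44, value 143
- B+D+E+G: volume 46, value 145
- A+B+C+D+G: volume 54, value 163
- A+B+C+D+E: volume 54, value 160
Minimum volume: 44 m³.

44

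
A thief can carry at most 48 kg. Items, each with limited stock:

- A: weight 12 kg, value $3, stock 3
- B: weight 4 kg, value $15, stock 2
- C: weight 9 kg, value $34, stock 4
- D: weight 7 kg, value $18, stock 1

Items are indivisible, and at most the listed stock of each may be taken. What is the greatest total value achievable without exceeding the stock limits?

Top feasible selections:
- 1×B + 4×C + 1×D: weight 47, value 169
- 2×B + 4×C: weight 44, value 166
- 4×C + 1×D: weight 43, value 154
- 1×B + 4×C: weight 40, value 151
Best: $169.

$169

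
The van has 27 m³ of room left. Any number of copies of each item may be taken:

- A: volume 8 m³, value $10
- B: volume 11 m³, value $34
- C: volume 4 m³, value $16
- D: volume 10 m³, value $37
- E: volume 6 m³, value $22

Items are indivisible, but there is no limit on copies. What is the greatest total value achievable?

Best value-per-unit is C at 16/4; filling with it alone gives 6×16 = 96.
Optimal mix: 5×C + 1×E → volume 26, value 102.

$102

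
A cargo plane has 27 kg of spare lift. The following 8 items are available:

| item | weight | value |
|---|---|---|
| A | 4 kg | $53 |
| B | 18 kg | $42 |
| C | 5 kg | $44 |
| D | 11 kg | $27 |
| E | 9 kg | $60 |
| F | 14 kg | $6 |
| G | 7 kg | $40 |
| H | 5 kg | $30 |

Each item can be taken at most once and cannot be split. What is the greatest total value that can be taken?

Check high-value combinations within 27 kg:
- A+C+E+G: weight 4+5+9+7=25, value 53+44+60+40=197
- A+C+E+H: weight 4+5+9+5=23, value 53+44+60+30=187
- A+E+G+H: weight 4+9+7+5=25, value 53+60+40+30=183
- C+E+G+H: weight 5+9+7+5=26, value 44+60+40+30=174
- A+C+G+H: weight 4+5+7+5=21, value 53+44+40+30=167
Best: $197.

$197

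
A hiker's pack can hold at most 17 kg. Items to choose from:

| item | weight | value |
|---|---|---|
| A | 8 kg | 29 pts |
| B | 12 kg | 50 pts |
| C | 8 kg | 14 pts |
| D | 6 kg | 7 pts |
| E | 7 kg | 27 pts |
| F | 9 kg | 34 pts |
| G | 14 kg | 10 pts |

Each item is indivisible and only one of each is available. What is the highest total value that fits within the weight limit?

63 pts

Check high-value combinations within 17 kg:
- A+F: weight 8+9=17, value 29+34=63
- E+F: weight 7+9=16, value 27+34=61
- A+E: weight 8+7=15, value 29+27=56
Best: 63 pts.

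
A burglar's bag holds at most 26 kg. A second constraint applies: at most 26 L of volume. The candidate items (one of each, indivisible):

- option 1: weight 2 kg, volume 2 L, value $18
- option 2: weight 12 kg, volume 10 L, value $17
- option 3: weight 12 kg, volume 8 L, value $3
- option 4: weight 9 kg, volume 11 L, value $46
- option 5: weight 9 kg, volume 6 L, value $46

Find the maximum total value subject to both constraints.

$110

Feasible sets respecting both limits:
- option 1+option 4+option 5: weight 20, volume 19, value 110
- option 4+option 5: weight 18, volume 17, value 92
- option 1+option 2+option 4: weight 23, volume 23, value 81
- option 1+option 2+option 5: weight 23, volume 18, value 81
Best: $110.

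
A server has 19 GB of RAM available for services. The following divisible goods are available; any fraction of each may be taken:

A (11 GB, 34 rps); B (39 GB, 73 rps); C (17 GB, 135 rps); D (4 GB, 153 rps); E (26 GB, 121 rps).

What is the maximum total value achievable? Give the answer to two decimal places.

Take in order of value per unit:
- D (153/4 per unit): all 4 → value 153, running total 153.00
- C (135/17 per unit): 15 of 17 → value 15×135/17 = 119.1176, running total 272.12
Total 272.12.

272.12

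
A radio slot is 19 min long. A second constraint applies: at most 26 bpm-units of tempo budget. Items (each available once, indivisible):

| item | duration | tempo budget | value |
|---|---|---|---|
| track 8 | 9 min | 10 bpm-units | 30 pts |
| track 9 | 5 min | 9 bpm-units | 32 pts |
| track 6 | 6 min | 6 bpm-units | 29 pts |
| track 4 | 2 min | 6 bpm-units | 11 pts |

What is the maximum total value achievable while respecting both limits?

Feasible sets respecting both limits:
- track 8+track 9+track 4: duration 16, tempo budget 25, value 73
- track 9+track 6+track 4: duration 13, tempo budget 21, value 72
- track 8+track 6+track 4: duration 17, tempo budget 22, value 70
Best: 73 pts.

73 pts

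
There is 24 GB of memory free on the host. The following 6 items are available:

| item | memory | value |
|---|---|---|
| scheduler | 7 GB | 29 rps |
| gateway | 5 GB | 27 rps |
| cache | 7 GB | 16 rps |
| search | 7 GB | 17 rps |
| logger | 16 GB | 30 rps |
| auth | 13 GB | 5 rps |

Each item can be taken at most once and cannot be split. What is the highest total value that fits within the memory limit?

Check high-value combinations within 24 GB:
- scheduler+gateway+search: memory 7+5+7=19, value 29+27+17=73
- scheduler+gateway+cache: memory 7+5+7=19, value 29+27+16=72
- scheduler+cache+search: memory 7+7+7=21, value 29+16+17=62
- gateway+cache+search: memory 5+7+7=19, value 27+16+17=60
- scheduler+logger: memory 7+16=23, value 29+30=59
Best: 73 rps.

73 rps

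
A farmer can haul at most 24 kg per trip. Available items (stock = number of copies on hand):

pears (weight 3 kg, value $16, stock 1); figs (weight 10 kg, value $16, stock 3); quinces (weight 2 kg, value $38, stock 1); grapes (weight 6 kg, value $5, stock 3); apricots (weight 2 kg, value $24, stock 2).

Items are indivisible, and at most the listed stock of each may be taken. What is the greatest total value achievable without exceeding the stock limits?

$118

Best selections within weight 24 and stock limits:
- 1×pears + 1×figs + 1×quinces + 2×apricots: weight 19, value 118
- 1×pears + 1×quinces + 2×grapes + 2×apricots: weight 21, value 112
- 1×pears + 1×quinces + 1×grapes + 2×apricots: weight 15, value 107
Best: $118.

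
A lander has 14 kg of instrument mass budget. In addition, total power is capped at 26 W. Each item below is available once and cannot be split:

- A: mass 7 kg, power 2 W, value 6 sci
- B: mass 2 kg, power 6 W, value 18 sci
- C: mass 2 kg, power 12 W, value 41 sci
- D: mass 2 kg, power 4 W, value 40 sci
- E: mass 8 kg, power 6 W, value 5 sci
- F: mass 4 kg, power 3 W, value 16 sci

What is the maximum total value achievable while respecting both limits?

Feasible sets respecting both limits:
- B+C+D+F: mass 10, power 25, value 115
- A+B+C+D: mass 13, power 24, value 105
- B+C+D: mass 6, power 22, value 99
Best: 115 sci.

115 sci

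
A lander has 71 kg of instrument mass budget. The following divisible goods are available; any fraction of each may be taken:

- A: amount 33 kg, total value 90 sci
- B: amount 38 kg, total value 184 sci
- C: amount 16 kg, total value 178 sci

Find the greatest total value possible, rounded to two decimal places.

Take in order of value per unit:
- C (178/16 per unit): all 16 → value 178, running total 178.00
- B (184/38 per unit): all 38 → value 184, running total 362.00
- A (90/33 per unit): 17 of 33 → value 17×90/33 = 46.3636, running total 408.36
Total 408.36.

408.36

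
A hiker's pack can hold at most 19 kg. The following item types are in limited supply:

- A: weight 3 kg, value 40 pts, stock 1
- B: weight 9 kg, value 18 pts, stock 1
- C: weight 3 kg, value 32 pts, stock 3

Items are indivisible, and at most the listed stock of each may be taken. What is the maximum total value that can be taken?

136 pts

Best selections within weight 19 and stock limits:
- 1×A + 3×C: weight 12, value 136
- 1×A + 1×B + 2×C: weight 18, value 122
- 1×B + 3×C: weight 18, value 114
Best: 136 pts.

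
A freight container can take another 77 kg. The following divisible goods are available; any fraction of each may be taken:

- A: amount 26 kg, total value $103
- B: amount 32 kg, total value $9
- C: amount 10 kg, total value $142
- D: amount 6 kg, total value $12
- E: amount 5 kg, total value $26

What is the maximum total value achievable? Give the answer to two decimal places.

291.44

Take in order of value per unit:
- C (142/10 per unit): all 10 → value 142, running total 142.00
- E (26/5 per unit): all 5 → value 26, running total 168.00
- A (103/26 per unit): all 26 → value 103, running total 271.00
- D (12/6 per unit): all 6 → value 12, running total 283.00
- B (9/32 per unit): 30 of 32 → value 30×9/32 = 8.4375, running total 291.44
Total 291.44.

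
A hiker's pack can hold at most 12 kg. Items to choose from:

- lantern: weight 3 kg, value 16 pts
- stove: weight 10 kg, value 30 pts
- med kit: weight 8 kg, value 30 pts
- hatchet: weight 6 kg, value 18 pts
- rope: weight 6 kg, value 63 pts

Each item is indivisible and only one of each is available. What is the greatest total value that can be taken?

Check high-value combinations within 12 kg:
- hatchet+rope: weight 6+6=12, value 18+63=81
- lantern+rope: weight 3+6=9, value 16+63=79
- rope: weight 6, value 63
Best: 81 pts.

81 pts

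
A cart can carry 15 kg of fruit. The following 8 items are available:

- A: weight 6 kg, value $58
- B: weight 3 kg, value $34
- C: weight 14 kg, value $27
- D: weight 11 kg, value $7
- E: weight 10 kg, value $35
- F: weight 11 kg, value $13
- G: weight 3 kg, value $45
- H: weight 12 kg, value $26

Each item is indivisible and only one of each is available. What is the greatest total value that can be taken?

$137

Check high-value combinations within 15 kg:
- A+B+G: weight 6+3+3=12, value 58+34+45=137
- A+G: weight 6+3=9, value 58+45=103
- A+B: weight 6+3=9, value 58+34=92
Best: $137.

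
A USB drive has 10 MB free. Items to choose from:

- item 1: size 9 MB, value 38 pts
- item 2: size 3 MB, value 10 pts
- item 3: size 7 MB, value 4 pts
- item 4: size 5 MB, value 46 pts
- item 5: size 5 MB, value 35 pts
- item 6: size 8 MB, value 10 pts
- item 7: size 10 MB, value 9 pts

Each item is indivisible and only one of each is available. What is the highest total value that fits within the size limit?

Check high-value combinations within 10 MB:
- item 4+item 5: size 5+5=10, value 46+35=81
- item 2+item 4: size 3+5=8, value 10+46=56
- item 4: size 5, value 46
- item 2+item 5: size 3+5=8, value 10+35=45
Best: 81 pts.

81 pts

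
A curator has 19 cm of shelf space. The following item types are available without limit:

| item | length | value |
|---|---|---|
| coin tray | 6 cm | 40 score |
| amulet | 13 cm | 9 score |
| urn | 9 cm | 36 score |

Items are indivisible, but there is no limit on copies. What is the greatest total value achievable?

120 score

Best value-per-unit is coin tray at 40/6, and filling with it alone uses length 3×6=18. No mix of the others beats 3×40 = 120.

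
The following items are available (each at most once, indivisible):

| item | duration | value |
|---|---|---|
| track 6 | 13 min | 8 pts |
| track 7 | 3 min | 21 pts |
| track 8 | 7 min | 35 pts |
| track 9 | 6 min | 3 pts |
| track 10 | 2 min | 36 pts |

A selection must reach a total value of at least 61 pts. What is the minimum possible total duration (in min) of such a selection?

Subsets with value ≥ 61, sorted by total duration:
- track 8+track 10: duration 9, value 71
- track 7+track 8+track 10: duration 12, value 92
- track 8+track 9+track 10: duration 15, value 74
Minimum duration: 9 min.

9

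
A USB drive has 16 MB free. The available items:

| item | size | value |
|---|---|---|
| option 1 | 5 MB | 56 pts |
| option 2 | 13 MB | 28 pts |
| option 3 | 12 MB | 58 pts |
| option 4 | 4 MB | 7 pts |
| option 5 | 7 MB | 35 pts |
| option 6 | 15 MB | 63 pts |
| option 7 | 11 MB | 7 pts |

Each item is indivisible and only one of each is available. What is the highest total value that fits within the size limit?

Check high-value combinations within 16 MB:
- option 1+option 4+option 5: size 5+4+7=16, value 56+7+35=98
- option 1+option 5: size 5+7=12, value 56+35=91
- option 3+option 4: size 12+4=16, value 58+7=65
Best: 98 pts.

98 pts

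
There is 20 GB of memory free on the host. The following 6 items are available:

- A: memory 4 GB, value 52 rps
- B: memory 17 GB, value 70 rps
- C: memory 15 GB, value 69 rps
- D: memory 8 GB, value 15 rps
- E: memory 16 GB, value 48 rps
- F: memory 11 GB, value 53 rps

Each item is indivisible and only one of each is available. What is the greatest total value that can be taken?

121 rps

Check high-value combinations within 20 GB:
- A+C: memory 4+15=19, value 52+69=121
- A+F: memory 4+11=15, value 52+53=105
- A+E: memory 4+16=20, value 52+48=100
- B: memory 17, value 70
Best: 121 rps.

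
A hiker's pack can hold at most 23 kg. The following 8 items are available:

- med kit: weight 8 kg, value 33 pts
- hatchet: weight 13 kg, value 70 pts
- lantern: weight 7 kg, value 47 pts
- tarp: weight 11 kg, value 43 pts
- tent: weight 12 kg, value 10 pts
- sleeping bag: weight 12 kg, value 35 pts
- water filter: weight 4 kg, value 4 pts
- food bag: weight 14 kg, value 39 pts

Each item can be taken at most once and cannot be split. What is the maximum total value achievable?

117 pts

Check high-value combinations within 23 kg:
- hatchet+lantern: weight 13+7=20, value 70+47=117
- med kit+hatchet: weight 8+13=21, value 33+70=103
- lantern+tarp+water filter: weight 7+11+4=22, value 47+43+4=94
- lantern+tarp: weight 7+11=18, value 47+43=90
Best: 117 pts.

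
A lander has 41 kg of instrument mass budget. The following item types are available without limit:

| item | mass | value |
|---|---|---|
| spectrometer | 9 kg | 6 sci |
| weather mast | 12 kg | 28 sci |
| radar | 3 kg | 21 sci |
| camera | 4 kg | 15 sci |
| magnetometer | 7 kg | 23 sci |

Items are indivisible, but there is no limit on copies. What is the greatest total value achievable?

Best value-per-unit is radar at 21/3, and filling with it alone uses mass 13×3=39. No mix of the others beats 13×21 = 273.

273 sci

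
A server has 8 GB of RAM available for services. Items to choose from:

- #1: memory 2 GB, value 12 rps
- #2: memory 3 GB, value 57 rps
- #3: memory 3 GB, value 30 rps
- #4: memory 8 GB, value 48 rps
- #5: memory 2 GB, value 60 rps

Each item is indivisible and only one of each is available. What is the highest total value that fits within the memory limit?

Check high-value combinations within 8 GB:
- #2+#3+#5: memory 3+3+2=8, value 57+30+60=147
- #1+#2+#5: memory 2+3+2=7, value 12+57+60=129
- #2+#5: memory 3+2=5, value 57+60=117
- #1+#3+#5: memory 2+3+2=7, value 12+30+60=102
- #1+#2+#3: memory 2+3+3=8, value 12+57+30=99
Best: 147 rps.

147 rps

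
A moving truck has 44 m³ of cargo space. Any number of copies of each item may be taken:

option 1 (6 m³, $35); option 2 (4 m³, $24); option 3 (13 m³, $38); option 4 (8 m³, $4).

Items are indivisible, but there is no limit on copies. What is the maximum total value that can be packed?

Best value-per-unit is option 2 at 24/4, and filling with it alone uses volume 11×4=44. No mix of the others beats 11×24 = 264.

$264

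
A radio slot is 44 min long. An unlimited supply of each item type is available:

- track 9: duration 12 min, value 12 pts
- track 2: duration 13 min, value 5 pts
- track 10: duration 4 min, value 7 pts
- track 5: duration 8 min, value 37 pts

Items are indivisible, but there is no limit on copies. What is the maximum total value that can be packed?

192 pts

Best value-per-unit is track 5 at 37/8; filling with it alone gives 5×37 = 185.
Optimal mix: 1×track 10 + 5×track 5 → duration 44, value 192.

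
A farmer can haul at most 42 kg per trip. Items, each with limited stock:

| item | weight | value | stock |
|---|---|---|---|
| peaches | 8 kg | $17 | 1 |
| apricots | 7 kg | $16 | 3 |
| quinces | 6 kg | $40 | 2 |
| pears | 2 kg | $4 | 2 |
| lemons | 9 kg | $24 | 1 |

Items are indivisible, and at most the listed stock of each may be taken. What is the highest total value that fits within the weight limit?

Top feasible selections:
- 3×apricots + 2×quinces + 1×lemons: weight 42, value 152
- 1×peaches + 1×apricots + 2×quinces + 2×pears + 1×lemons: weight 40, value 145
- 1×peaches + 3×apricots + 2×quinces: weight 41, value 145
Best: $152.

$152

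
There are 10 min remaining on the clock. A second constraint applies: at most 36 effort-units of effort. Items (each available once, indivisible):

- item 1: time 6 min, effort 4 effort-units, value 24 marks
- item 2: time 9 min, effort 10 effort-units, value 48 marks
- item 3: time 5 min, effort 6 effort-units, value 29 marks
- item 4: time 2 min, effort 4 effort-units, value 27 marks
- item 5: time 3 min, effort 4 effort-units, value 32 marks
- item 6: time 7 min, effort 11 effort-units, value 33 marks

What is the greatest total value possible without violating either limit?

88 marks

Feasible sets respecting both limits:
- item 3+item 4+item 5: time 10, effort 14, value 88
- item 5+item 6: time 10, effort 15, value 65
- item 3+item 5: time 8, effort 10, value 61
Best: 88 marks.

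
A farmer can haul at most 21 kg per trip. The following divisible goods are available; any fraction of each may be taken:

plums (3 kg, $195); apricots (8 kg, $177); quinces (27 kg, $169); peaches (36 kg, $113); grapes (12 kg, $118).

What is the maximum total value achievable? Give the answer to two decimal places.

Take in order of value per unit:
- plums (195/3 per unit): all 3 → value 195, running total 195.00
- apricots (177/8 per unit): all 8 → value 177, running total 372.00
- grapes (118/12 per unit): 10 of 12 → value 10×118/12 = 98.3333, running total 470.33
Total 470.33.

470.33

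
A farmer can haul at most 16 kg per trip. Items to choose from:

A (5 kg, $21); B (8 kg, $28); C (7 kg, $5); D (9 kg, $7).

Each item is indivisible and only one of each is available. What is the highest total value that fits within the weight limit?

Check high-value combinations within 16 kg:
- A+B: weight 5+8=13, value 21+28=49
- B+C: weight 8+7=15, value 28+5=33
- B: weight 8, value 28
- A+D: weight 5+9=14, value 21+7=28
- A+C: weight 5+7=12, value 21+5=26
Best: $49.

$49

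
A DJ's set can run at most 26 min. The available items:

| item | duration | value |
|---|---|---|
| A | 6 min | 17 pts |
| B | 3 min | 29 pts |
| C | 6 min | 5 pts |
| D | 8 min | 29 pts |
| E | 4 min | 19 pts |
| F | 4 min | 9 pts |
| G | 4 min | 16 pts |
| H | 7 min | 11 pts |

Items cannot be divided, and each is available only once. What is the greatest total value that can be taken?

Check high-value combinations within 26 min:
- A+B+D+E+G: duration 6+3+8+4+4=25, value 17+29+29+19+16=110
- B+D+E+G+H: duration 3+8+4+4+7=26, value 29+29+19+16+11=104
- A+B+D+E+F: duration 6+3+8+4+4=25, value 17+29+29+19+9=103
Best: 110 pts.

110 pts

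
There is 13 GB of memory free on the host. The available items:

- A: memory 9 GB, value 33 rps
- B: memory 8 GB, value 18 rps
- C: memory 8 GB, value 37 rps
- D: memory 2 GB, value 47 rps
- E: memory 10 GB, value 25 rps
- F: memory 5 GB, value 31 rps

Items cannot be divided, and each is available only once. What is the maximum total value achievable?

Check high-value combinations within 13 GB:
- C+D: memory 8+2=10, value 37+47=84
- A+D: memory 9+2=11, value 33+47=80
- D+F: memory 2+5=7, value 47+31=78
Best: 84 rps.

84 rps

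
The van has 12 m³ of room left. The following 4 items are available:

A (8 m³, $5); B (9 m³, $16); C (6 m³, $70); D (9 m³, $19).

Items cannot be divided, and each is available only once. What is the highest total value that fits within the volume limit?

Check high-value combinations within 12 m³:
- C: volume 6, value 70
- D: volume 9, value 19
- B: volume 9, value 16
- A: volume 8, value 5
Best: $70.

$70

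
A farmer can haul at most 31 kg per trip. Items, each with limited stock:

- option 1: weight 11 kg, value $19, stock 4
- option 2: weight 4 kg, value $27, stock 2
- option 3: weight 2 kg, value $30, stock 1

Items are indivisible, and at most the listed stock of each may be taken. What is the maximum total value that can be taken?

Best selections within weight 31 and stock limits:
- 1×option 1 + 2×option 2 + 1×option 3: weight 21, value 103
- 2×option 1 + 1×option 2 + 1×option 3: weight 28, value 95
Best: $103.

$103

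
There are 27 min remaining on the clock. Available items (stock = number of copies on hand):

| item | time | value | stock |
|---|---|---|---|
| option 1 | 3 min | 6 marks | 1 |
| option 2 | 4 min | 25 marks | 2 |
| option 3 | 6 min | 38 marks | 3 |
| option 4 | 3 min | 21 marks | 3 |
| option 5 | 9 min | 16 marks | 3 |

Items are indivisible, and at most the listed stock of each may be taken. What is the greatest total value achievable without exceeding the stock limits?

177 marks

Top feasible selections:
- 3×option 3 + 3×option 4: time 27, value 177
- 2×option 2 + 2×option 3 + 2×option 4: time 26, value 168
- 1×option 2 + 2×option 3 + 3×option 4: time 25, value 164
- 2×option 2 + 3×option 3: time 26, value 164
Best: 177 marks.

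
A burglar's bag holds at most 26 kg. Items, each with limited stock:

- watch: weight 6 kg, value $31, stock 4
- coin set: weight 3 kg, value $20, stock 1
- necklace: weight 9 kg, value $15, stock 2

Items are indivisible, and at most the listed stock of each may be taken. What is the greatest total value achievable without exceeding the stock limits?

Top feasible selections:
- 4×watch: weight 24, value 124
- 3×watch + 1×coin set: weight 21, value 113
- 2×watch + 1×coin set + 1×necklace: weight 24, value 97
- 3×watch: weight 18, value 93
Best: $124.

$124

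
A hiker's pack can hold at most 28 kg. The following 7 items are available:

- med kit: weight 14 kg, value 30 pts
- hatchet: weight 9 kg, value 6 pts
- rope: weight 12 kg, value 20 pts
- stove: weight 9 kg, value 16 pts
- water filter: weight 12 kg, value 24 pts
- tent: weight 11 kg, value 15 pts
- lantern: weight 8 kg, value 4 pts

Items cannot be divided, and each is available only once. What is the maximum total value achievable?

54 pts

This is a 0/1 knapsack; check combinations near the capacity.
- med kit+water filter: weight 14+12=26, value 30+24=54
- med kit+rope: weight 14+12=26, value 30+20=50
- med kit+stove: weight 14+9=23, value 30+16=46
- med kit+tent: weight 14+11=25, value 30+15=45
Best: 54 pts.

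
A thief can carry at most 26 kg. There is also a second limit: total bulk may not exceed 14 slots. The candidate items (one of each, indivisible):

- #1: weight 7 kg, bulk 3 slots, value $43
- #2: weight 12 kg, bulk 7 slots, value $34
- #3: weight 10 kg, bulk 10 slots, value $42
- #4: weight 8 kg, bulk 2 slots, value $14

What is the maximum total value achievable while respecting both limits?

$85

Feasible sets respecting both limits:
- #1+#3: weight 17, bulk 13, value 85
- #1+#2: weight 19, bulk 10, value 77
- #1+#4: weight 15, bulk 5, value 57
Best: $85.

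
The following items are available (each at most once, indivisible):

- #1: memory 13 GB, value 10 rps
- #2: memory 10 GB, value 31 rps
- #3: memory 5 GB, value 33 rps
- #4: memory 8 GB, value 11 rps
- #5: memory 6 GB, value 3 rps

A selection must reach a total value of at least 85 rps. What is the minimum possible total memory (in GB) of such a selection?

Subsets with value ≥ 85, sorted by total memory:
- #1+#2+#3+#4: memory 36, value 85
- #1+#2+#3+#4+#5: memory 42, value 88
Minimum memory: 36 GB.

36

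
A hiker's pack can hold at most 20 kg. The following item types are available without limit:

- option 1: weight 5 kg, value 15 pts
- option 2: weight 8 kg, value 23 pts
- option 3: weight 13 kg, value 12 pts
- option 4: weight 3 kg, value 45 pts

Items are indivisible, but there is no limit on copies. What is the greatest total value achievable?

270 pts

Best value-per-unit is option 4 at 45/3, and filling with it alone uses weight 6×3=18. No mix of the others beats 6×45 = 270.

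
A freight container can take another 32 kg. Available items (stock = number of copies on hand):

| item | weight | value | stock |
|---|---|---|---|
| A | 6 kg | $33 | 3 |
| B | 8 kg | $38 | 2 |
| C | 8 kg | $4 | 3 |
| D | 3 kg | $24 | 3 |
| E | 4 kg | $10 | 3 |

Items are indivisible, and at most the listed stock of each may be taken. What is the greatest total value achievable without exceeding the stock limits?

Top feasible selections:
- 3×A + 1×B + 2×D: weight 32, value 185
- 1×A + 2×B + 3×D: weight 31, value 181
- 3×A + 3×D + 1×E: weight 31, value 181
Best: $185.

$185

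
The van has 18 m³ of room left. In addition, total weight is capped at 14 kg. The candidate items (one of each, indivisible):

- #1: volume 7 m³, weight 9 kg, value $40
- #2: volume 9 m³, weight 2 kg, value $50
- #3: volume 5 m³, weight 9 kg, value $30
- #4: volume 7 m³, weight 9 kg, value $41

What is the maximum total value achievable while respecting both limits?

Feasible sets respecting both limits:
- #2+#4: volume 16, weight 11, value 91
- #1+#2: volume 16, weight 11, value 90
- #2+#3: volume 14, weight 11, value 80
- #2: volume 9, weight 2, value 50
Best: $91.

$91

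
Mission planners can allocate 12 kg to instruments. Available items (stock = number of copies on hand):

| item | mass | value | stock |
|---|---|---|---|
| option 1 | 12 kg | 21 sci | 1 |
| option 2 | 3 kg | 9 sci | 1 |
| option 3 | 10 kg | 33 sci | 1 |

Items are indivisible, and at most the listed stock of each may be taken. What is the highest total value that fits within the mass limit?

Top feasible selections:
- 1×option 3: mass 10, value 33
- 1×option 1: mass 12, value 21
- 1×option 2: mass 3, value 9
Best: 33 sci.

33 sci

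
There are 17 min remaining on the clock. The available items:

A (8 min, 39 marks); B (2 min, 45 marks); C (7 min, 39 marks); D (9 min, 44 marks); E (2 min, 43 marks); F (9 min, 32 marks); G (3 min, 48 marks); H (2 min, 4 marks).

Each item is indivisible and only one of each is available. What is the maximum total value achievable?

This is a 0/1 knapsack; check combinations near the capacity.
- B+D+E+G: time 2+9+2+3=16, value 45+44+43+48=180
- B+C+E+G+H: time 2+7+2+3+2=16, value 45+39+43+48+4=179
- A+B+E+G+H: time 8+2+2+3+2=17, value 39+45+43+48+4=179
- B+C+E+G: time 2+7+2+3=14, value 45+39+43+48=175
- A+B+E+G: time 8+2+2+3=15, value 39+45+43+48=175
Best: 180 marks.

180 marks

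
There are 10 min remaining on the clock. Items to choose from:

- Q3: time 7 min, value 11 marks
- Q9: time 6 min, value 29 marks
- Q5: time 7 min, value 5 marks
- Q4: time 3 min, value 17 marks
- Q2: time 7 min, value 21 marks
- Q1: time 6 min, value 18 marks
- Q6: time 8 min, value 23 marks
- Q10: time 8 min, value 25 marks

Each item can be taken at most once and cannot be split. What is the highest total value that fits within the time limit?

46 marks

Check high-value combinations within 10 min:
- Q9+Q4: time 6+3=9, value 29+17=46
- Q4+Q2: time 3+7=10, value 17+21=38
- Q4+Q1: time 3+6=9, value 17+18=35
Best: 46 marks.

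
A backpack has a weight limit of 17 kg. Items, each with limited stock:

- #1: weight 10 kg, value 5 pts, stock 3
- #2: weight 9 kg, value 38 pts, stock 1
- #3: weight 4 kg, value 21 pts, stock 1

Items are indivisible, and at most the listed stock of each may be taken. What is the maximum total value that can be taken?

59 pts

Best selections within weight 17 and stock limits:
- 1×#2 + 1×#3: weight 13, value 59
- 1×#2: weight 9, value 38
- 1×#1 + 1×#3: weight 14, value 26
Best: 59 pts.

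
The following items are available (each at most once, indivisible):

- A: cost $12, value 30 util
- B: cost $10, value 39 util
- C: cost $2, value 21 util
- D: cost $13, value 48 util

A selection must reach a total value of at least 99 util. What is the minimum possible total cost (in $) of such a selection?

25

Subsets with value ≥ 99, sorted by total cost:
- B+C+D: cost 25, value 108
- A+C+D: cost 27, value 99
- A+B+D: cost 35, value 117
Minimum cost: 25 $.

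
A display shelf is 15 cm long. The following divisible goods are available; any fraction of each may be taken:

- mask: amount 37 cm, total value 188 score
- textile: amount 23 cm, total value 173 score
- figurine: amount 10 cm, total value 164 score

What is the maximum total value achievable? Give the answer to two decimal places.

201.61

Take in order of value per unit:
- figurine (164/10 per unit): all 10 → value 164, running total 164.00
- textile (173/23 per unit): 5 of 23 → value 5×173/23 = 37.6087, running total 201.61
Total 201.61.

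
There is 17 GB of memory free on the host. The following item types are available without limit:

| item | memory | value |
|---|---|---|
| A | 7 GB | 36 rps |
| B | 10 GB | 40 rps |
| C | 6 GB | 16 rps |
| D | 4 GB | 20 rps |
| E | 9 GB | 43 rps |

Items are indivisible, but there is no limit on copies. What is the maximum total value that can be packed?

83 rps

Best value-per-unit is A at 36/7; filling with it alone gives 2×36 = 72.
Optimal mix: 2×D + 1×E → memory 17, value 83.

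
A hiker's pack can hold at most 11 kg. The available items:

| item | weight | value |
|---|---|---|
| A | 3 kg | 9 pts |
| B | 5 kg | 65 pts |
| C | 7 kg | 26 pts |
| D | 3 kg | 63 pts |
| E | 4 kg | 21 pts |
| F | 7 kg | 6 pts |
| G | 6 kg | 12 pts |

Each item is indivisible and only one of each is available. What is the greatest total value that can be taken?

137 pts

Check high-value combinations within 11 kg:
- A+B+D: weight 3+5+3=11, value 9+65+63=137
- B+D: weight 5+3=8, value 65+63=128
- A+D+E: weight 3+3+4=10, value 9+63+21=93
- C+D: weight 7+3=10, value 26+63=89
Best: 137 pts.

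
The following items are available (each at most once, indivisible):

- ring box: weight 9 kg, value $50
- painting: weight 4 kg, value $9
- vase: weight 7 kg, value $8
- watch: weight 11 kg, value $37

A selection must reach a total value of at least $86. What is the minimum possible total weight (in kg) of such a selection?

20

Subsets with value ≥ 86, sorted by total weight:
- ring box+watch: weight 20, value 87
- ring box+painting+watch: weight 24, value 96
- ring box+vase+watch: weight 27, value 95
Minimum weight: 20 kg.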